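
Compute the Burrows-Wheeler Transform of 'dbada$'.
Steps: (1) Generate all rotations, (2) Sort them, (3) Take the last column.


Rotations (sorted):
  0: $dbada -> last char: a
  1: a$dbad -> last char: d
  2: ada$db -> last char: b
  3: bada$d -> last char: d
  4: da$dba -> last char: a
  5: dbada$ -> last char: $


BWT = adbda$


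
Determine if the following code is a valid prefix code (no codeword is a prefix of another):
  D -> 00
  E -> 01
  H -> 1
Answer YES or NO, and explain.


Checking each pair (does one codeword prefix another?):
  D='00' vs E='01': no prefix
  D='00' vs H='1': no prefix
  E='01' vs D='00': no prefix
  E='01' vs H='1': no prefix
  H='1' vs D='00': no prefix
  H='1' vs E='01': no prefix
No violation found over all pairs.

YES -- this is a valid prefix code. No codeword is a prefix of any other codeword.


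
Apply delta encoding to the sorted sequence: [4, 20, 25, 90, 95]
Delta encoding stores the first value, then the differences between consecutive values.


First value: 4
Deltas:
  20 - 4 = 16
  25 - 20 = 5
  90 - 25 = 65
  95 - 90 = 5


Delta encoded: [4, 16, 5, 65, 5]


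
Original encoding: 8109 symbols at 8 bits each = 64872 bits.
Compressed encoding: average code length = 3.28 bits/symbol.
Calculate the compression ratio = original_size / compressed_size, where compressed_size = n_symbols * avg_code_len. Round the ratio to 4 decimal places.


original_size = n_symbols * orig_bits = 8109 * 8 = 64872 bits
compressed_size = n_symbols * avg_code_len = 8109 * 3.28 = 26597.52 bits
ratio = original_size / compressed_size = 64872 / 26597.52 = 2.439

Compression ratio = 2.439


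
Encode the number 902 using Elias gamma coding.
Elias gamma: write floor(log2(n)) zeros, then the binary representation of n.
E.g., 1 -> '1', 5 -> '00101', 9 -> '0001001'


num_bits = floor(log2(902)) + 1 = 10
leading_zeros = num_bits - 1 = 9
binary(902) = 1110000110

Elias gamma(902) = '000000000' + '1110000110' = 0000000001110000110 (19 bits)


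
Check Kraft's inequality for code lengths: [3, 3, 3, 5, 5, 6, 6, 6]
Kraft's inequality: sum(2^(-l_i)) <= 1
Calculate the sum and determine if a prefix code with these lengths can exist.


Sum = 2^(-3) + 2^(-3) + 2^(-3) + 2^(-5) + 2^(-5) + 2^(-6) + 2^(-6) + 2^(-6)
    = 0.125 + 0.125 + 0.125 + 0.03125 + 0.03125 + 0.015625 + 0.015625 + 0.015625
    = 31/64 = 0.484375
Since 0.484375 <= 1, Kraft's inequality IS satisfied.
A prefix code with these lengths CAN exist.

Kraft sum = 0.484375. Satisfied.


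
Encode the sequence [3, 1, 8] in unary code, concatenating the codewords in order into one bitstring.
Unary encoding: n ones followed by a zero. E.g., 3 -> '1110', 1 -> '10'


Encode each number as n ones followed by a terminating 0:
  3 -> 1110 (4 bits)
  1 -> 10 (2 bits)
  8 -> 111111110 (9 bits)
Total length = 4 + 2 + 9 = 15 bits.

Unary([3, 1, 8]) = 111010111111110 (15 bits)


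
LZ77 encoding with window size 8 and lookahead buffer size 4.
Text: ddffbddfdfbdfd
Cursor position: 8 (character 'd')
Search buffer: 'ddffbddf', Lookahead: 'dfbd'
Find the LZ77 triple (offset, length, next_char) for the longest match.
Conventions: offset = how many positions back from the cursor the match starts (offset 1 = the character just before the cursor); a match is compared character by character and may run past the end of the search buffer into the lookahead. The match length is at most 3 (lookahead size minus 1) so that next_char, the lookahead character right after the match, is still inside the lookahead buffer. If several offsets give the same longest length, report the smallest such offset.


Try each offset into the search buffer:
  offset=1 (pos 7, char 'f'): match length 0
  offset=2 (pos 6, char 'd'): match length 2
  offset=3 (pos 5, char 'd'): match length 1
  offset=4 (pos 4, char 'b'): match length 0
  offset=5 (pos 3, char 'f'): match length 0
  offset=6 (pos 2, char 'f'): match length 0
  offset=7 (pos 1, char 'd'): match length 2
  offset=8 (pos 0, char 'd'): match length 1
Longest match has length 2, found at offsets 2, 7; take the smallest, offset 2.
next_char = character at position 8 + 2 = 10 -> 'b'

Best match: offset=2, length=2 (matching 'df' starting at position 6)
LZ77 triple: (2, 2, 'b')


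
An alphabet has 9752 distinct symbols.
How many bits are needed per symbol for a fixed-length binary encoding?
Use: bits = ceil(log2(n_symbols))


log2(9752) = 13.2515
Bracket: 2^13 = 8192 < 9752 <= 2^14 = 16384
So ceil(log2(9752)) = 14

bits = ceil(log2(9752)) = ceil(13.2515) = 14 bits


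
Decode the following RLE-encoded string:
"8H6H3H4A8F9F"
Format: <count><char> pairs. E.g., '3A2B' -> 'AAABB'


Expanding each <count><char> pair:
  8H -> 'HHHHHHHH'
  6H -> 'HHHHHH'
  3H -> 'HHH'
  4A -> 'AAAA'
  8F -> 'FFFFFFFF'
  9F -> 'FFFFFFFFF'

Decoded = HHHHHHHHHHHHHHHHHAAAAFFFFFFFFFFFFFFFFF


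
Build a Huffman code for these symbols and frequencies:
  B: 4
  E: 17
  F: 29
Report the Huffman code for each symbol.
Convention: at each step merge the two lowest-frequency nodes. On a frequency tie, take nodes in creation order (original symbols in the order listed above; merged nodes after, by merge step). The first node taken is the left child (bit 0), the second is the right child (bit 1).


Huffman tree construction:
Step 1: Merge B(4) + E(17) = 21
Step 2: Merge (B+E)(21) + F(29) = 50
Read each symbol's code off the tree from the root (left child = 0, right child = 1).

Codes:
  B: 00 (length 2)
  E: 01 (length 2)
  F: 1 (length 1)
Average code length: 71/50 = 1.4200 bits/symbol


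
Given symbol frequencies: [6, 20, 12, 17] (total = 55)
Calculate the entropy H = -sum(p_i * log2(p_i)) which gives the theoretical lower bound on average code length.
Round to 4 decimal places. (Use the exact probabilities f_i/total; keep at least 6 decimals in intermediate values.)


Per-symbol terms -p_i * log2(p_i) with p_i = f_i/55:
  p = 6/55 = 0.109091: log2(p) = -3.196397, -p*log2(p) = 0.348698
  p = 20/55 = 0.363636: log2(p) = -1.459432, -p*log2(p) = 0.530702
  p = 12/55 = 0.218182: log2(p) = -2.196397, -p*log2(p) = 0.479214
  p = 17/55 = 0.309091: log2(p) = -1.693897, -p*log2(p) = 0.523568
H = 0.348698 + 0.530702 + 0.479214 + 0.523568 = 1.882182

H = 1.8822 bits/symbol


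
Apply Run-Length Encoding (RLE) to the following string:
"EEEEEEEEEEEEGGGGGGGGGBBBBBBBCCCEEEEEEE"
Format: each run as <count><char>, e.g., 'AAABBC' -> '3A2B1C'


Scanning runs left to right:
  i=0: run of 'E' x 12 -> '12E'
  i=12: run of 'G' x 9 -> '9G'
  i=21: run of 'B' x 7 -> '7B'
  i=28: run of 'C' x 3 -> '3C'
  i=31: run of 'E' x 7 -> '7E'

RLE = 12E9G7B3C7E


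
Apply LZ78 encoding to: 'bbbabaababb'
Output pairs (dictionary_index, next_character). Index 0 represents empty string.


LZ78 encoding steps:
Dictionary: {0: ''}
Step 1: w='' (idx 0), next='b' -> output (0, 'b'), add 'b' as idx 1
Step 2: w='b' (idx 1), next='b' -> output (1, 'b'), add 'bb' as idx 2
Step 3: w='' (idx 0), next='a' -> output (0, 'a'), add 'a' as idx 3
Step 4: w='b' (idx 1), next='a' -> output (1, 'a'), add 'ba' as idx 4
Step 5: w='a' (idx 3), next='b' -> output (3, 'b'), add 'ab' as idx 5
Step 6: w='ab' (idx 5), next='b' -> output (5, 'b'), add 'abb' as idx 6


Encoded: [(0, 'b'), (1, 'b'), (0, 'a'), (1, 'a'), (3, 'b'), (5, 'b')]


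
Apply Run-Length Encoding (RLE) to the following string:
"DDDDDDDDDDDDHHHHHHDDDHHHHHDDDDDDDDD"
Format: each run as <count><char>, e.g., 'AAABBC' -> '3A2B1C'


Scanning runs left to right:
  i=0: run of 'D' x 12 -> '12D'
  i=12: run of 'H' x 6 -> '6H'
  i=18: run of 'D' x 3 -> '3D'
  i=21: run of 'H' x 5 -> '5H'
  i=26: run of 'D' x 9 -> '9D'

RLE = 12D6H3D5H9D


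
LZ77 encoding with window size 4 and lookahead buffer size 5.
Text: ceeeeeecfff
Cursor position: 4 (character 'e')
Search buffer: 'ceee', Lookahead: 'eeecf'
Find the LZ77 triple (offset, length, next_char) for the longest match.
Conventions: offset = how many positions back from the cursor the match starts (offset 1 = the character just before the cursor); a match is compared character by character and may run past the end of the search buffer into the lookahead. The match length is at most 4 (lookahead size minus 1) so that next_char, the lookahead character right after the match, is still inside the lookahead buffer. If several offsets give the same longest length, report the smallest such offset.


Try each offset into the search buffer:
  offset=1 (pos 3, char 'e'): match length 3
  offset=2 (pos 2, char 'e'): match length 3
  offset=3 (pos 1, char 'e'): match length 3
  offset=4 (pos 0, char 'c'): match length 0
Longest match has length 3, found at offsets 1, 2, 3; take the smallest, offset 1.
next_char = character at position 4 + 3 = 7 -> 'c'

Best match: offset=1, length=3 (matching 'eee' starting at position 3)
LZ77 triple: (1, 3, 'c')


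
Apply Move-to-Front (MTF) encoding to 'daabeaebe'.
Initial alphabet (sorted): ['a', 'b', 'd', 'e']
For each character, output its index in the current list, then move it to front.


MTF encoding:
'd': index 2 in ['a', 'b', 'd', 'e'] -> ['d', 'a', 'b', 'e']
'a': index 1 in ['d', 'a', 'b', 'e'] -> ['a', 'd', 'b', 'e']
'a': index 0 in ['a', 'd', 'b', 'e'] -> ['a', 'd', 'b', 'e']
'b': index 2 in ['a', 'd', 'b', 'e'] -> ['b', 'a', 'd', 'e']
'e': index 3 in ['b', 'a', 'd', 'e'] -> ['e', 'b', 'a', 'd']
'a': index 2 in ['e', 'b', 'a', 'd'] -> ['a', 'e', 'b', 'd']
'e': index 1 in ['a', 'e', 'b', 'd'] -> ['e', 'a', 'b', 'd']
'b': index 2 in ['e', 'a', 'b', 'd'] -> ['b', 'e', 'a', 'd']
'e': index 1 in ['b', 'e', 'a', 'd'] -> ['e', 'b', 'a', 'd']


Output: [2, 1, 0, 2, 3, 2, 1, 2, 1]


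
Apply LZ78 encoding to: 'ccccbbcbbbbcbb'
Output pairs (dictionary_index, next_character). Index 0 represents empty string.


LZ78 encoding steps:
Dictionary: {0: ''}
Step 1: w='' (idx 0), next='c' -> output (0, 'c'), add 'c' as idx 1
Step 2: w='c' (idx 1), next='c' -> output (1, 'c'), add 'cc' as idx 2
Step 3: w='c' (idx 1), next='b' -> output (1, 'b'), add 'cb' as idx 3
Step 4: w='' (idx 0), next='b' -> output (0, 'b'), add 'b' as idx 4
Step 5: w='cb' (idx 3), next='b' -> output (3, 'b'), add 'cbb' as idx 5
Step 6: w='b' (idx 4), next='b' -> output (4, 'b'), add 'bb' as idx 6
Step 7: w='cbb' (idx 5), end of input -> output (5, '')


Encoded: [(0, 'c'), (1, 'c'), (1, 'b'), (0, 'b'), (3, 'b'), (4, 'b'), (5, '')]


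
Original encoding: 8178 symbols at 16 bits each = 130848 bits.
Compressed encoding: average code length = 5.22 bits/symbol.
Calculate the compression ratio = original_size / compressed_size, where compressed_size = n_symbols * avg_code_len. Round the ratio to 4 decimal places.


original_size = n_symbols * orig_bits = 8178 * 16 = 130848 bits
compressed_size = n_symbols * avg_code_len = 8178 * 5.22 = 42689.16 bits
ratio = original_size / compressed_size = 130848 / 42689.16 = 3.0651

Compression ratio = 3.0651


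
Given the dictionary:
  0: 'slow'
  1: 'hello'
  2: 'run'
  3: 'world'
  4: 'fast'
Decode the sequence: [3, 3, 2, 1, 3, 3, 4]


Look up each index in the dictionary:
  3 -> 'world'
  3 -> 'world'
  2 -> 'run'
  1 -> 'hello'
  3 -> 'world'
  3 -> 'world'
  4 -> 'fast'

Decoded: "world world run hello world world fast"


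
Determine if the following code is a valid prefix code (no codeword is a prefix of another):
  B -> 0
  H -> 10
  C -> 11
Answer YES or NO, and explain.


Checking each pair (does one codeword prefix another?):
  B='0' vs H='10': no prefix
  B='0' vs C='11': no prefix
  H='10' vs B='0': no prefix
  H='10' vs C='11': no prefix
  C='11' vs B='0': no prefix
  C='11' vs H='10': no prefix
No violation found over all pairs.

YES -- this is a valid prefix code. No codeword is a prefix of any other codeword.


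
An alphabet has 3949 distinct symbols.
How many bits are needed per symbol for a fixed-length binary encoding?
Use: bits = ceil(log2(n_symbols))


log2(3949) = 11.9473
Bracket: 2^11 = 2048 < 3949 <= 2^12 = 4096
So ceil(log2(3949)) = 12

bits = ceil(log2(3949)) = ceil(11.9473) = 12 bits


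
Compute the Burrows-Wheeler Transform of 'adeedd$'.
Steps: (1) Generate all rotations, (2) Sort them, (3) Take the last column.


Rotations (sorted):
  0: $adeedd -> last char: d
  1: adeedd$ -> last char: $
  2: d$adeed -> last char: d
  3: dd$adee -> last char: e
  4: deedd$a -> last char: a
  5: edd$ade -> last char: e
  6: eedd$ad -> last char: d


BWT = d$deaed


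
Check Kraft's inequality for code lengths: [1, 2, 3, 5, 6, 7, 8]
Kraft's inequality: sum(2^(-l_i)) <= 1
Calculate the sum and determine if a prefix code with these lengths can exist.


Sum = 2^(-1) + 2^(-2) + 2^(-3) + 2^(-5) + 2^(-6) + 2^(-7) + 2^(-8)
    = 0.5 + 0.25 + 0.125 + 0.03125 + 0.015625 + 0.0078125 + 0.00390625
    = 239/256 = 0.93359375
Since 0.93359375 <= 1, Kraft's inequality IS satisfied.
A prefix code with these lengths CAN exist.

Kraft sum = 0.93359375. Satisfied.


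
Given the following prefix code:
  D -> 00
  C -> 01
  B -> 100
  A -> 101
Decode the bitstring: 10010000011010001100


Decoding step by step:
Bits 100 -> B
Bits 100 -> B
Bits 00 -> D
Bits 01 -> C
Bits 101 -> A
Bits 00 -> D
Bits 01 -> C
Bits 100 -> B


Decoded message: BBDCADCB


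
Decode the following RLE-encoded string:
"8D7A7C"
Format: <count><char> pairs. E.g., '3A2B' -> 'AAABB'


Expanding each <count><char> pair:
  8D -> 'DDDDDDDD'
  7A -> 'AAAAAAA'
  7C -> 'CCCCCCC'

Decoded = DDDDDDDDAAAAAAACCCCCCC


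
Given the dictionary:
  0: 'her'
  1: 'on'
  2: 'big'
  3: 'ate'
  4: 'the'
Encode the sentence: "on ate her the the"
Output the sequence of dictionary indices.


Look up each word in the dictionary:
  'on' -> 1
  'ate' -> 3
  'her' -> 0
  'the' -> 4
  'the' -> 4

Encoded: [1, 3, 0, 4, 4]


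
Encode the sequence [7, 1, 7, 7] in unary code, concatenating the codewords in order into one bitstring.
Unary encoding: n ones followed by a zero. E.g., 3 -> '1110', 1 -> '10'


Encode each number as n ones followed by a terminating 0:
  7 -> 11111110 (8 bits)
  1 -> 10 (2 bits)
  7 -> 11111110 (8 bits)
  7 -> 11111110 (8 bits)
Total length = 8 + 2 + 8 + 8 = 26 bits.

Unary([7, 1, 7, 7]) = 11111110101111111011111110 (26 bits)


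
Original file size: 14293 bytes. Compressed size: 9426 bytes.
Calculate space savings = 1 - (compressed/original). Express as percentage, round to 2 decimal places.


ratio = compressed/original = 9426/14293 = 0.659484
savings = 1 - ratio = 1 - 0.659484 = 0.340516
as a percentage: 0.340516 * 100 = 34.05%

Space savings = 1 - 9426/14293 = 34.05%


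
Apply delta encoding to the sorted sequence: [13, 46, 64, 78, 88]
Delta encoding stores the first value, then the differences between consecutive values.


First value: 13
Deltas:
  46 - 13 = 33
  64 - 46 = 18
  78 - 64 = 14
  88 - 78 = 10


Delta encoded: [13, 33, 18, 14, 10]


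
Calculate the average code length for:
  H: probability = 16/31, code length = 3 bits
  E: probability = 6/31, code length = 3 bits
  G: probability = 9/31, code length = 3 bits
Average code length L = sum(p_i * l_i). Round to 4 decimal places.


Weighted contributions p_i * l_i:
  H: (16/31) * 3 = 48/31
  E: (6/31) * 3 = 18/31
  G: (9/31) * 3 = 27/31
Sum = (48 + 18 + 27)/31 = 93/31

L = 93/31 = 3.0000 bits/symbol


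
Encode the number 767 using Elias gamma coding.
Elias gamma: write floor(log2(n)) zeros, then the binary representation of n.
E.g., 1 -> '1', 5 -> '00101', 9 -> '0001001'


num_bits = floor(log2(767)) + 1 = 10
leading_zeros = num_bits - 1 = 9
binary(767) = 1011111111

Elias gamma(767) = '000000000' + '1011111111' = 0000000001011111111 (19 bits)


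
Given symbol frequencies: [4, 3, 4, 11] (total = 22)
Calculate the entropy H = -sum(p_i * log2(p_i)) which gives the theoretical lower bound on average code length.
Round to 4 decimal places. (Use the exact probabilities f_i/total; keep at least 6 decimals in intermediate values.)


Per-symbol terms -p_i * log2(p_i) with p_i = f_i/22:
  p = 4/22 = 0.181818: log2(p) = -2.459432, -p*log2(p) = 0.447169
  p = 3/22 = 0.136364: log2(p) = -2.874469, -p*log2(p) = 0.391973
  p = 4/22 = 0.181818: log2(p) = -2.459432, -p*log2(p) = 0.447169
  p = 11/22 = 0.500000: log2(p) = -1.000000, -p*log2(p) = 0.500000
H = 0.447169 + 0.391973 + 0.447169 + 0.500000 = 1.786311

H = 1.7863 bits/symbol


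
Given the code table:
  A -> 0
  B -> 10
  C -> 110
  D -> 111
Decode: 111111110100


Decoding:
111 -> D
111 -> D
110 -> C
10 -> B
0 -> A


Result: DDCBA


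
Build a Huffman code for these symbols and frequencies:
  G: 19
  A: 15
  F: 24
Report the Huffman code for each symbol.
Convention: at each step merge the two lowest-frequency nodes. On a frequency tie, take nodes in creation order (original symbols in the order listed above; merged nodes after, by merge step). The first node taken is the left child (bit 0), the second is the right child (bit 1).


Huffman tree construction:
Step 1: Merge A(15) + G(19) = 34
Step 2: Merge F(24) + (A+G)(34) = 58
Read each symbol's code off the tree from the root (left child = 0, right child = 1).

Codes:
  G: 11 (length 2)
  A: 10 (length 2)
  F: 0 (length 1)
Average code length: 92/58 = 1.5862 bits/symbol


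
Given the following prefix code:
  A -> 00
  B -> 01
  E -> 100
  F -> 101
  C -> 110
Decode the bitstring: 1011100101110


Decoding step by step:
Bits 101 -> F
Bits 110 -> C
Bits 01 -> B
Bits 01 -> B
Bits 110 -> C


Decoded message: FCBBC


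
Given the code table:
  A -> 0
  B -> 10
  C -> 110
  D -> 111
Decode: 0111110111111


Decoding:
0 -> A
111 -> D
110 -> C
111 -> D
111 -> D


Result: ADCDD


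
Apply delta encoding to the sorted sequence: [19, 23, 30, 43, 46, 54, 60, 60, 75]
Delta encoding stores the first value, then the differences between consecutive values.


First value: 19
Deltas:
  23 - 19 = 4
  30 - 23 = 7
  43 - 30 = 13
  46 - 43 = 3
  54 - 46 = 8
  60 - 54 = 6
  60 - 60 = 0
  75 - 60 = 15


Delta encoded: [19, 4, 7, 13, 3, 8, 6, 0, 15]


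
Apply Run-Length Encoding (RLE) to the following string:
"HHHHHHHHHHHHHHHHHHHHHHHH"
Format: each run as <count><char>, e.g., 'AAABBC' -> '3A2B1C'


Scanning runs left to right:
  i=0: run of 'H' x 24 -> '24H'

RLE = 24H


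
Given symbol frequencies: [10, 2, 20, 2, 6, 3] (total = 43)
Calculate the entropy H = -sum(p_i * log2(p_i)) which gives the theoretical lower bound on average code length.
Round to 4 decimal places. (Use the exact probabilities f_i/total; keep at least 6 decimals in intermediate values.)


Per-symbol terms -p_i * log2(p_i) with p_i = f_i/43:
  p = 10/43 = 0.232558: log2(p) = -2.104337, -p*log2(p) = 0.489381
  p = 2/43 = 0.046512: log2(p) = -4.426265, -p*log2(p) = 0.205873
  p = 20/43 = 0.465116: log2(p) = -1.104337, -p*log2(p) = 0.513645
  p = 2/43 = 0.046512: log2(p) = -4.426265, -p*log2(p) = 0.205873
  p = 6/43 = 0.139535: log2(p) = -2.841302, -p*log2(p) = 0.396461
  p = 3/43 = 0.069767: log2(p) = -3.841302, -p*log2(p) = 0.267998
H = 0.489381 + 0.205873 + 0.513645 + 0.205873 + 0.396461 + 0.267998 = 2.079231

H = 2.0792 bits/symbol


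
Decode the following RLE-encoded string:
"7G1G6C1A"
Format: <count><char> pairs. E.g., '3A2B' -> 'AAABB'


Expanding each <count><char> pair:
  7G -> 'GGGGGGG'
  1G -> 'G'
  6C -> 'CCCCCC'
  1A -> 'A'

Decoded = GGGGGGGGCCCCCCA


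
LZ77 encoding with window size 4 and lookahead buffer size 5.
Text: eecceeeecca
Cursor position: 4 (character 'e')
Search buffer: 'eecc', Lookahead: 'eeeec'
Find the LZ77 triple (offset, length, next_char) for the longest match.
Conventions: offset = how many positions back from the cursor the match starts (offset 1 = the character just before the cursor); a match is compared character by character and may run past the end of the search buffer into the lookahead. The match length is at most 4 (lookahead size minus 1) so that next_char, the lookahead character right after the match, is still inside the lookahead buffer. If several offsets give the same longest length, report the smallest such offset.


Try each offset into the search buffer:
  offset=1 (pos 3, char 'c'): match length 0
  offset=2 (pos 2, char 'c'): match length 0
  offset=3 (pos 1, char 'e'): match length 1
  offset=4 (pos 0, char 'e'): match length 2
Longest match has length 2 at offset 4.
next_char = character at position 4 + 2 = 6 -> 'e'

Best match: offset=4, length=2 (matching 'ee' starting at position 0)
LZ77 triple: (4, 2, 'e')


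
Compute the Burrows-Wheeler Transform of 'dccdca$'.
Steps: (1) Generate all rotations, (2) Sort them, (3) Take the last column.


Rotations (sorted):
  0: $dccdca -> last char: a
  1: a$dccdc -> last char: c
  2: ca$dccd -> last char: d
  3: ccdca$d -> last char: d
  4: cdca$dc -> last char: c
  5: dca$dcc -> last char: c
  6: dccdca$ -> last char: $


BWT = acddcc$


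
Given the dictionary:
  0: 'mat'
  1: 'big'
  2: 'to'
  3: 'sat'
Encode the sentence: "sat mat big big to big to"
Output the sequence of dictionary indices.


Look up each word in the dictionary:
  'sat' -> 3
  'mat' -> 0
  'big' -> 1
  'big' -> 1
  'to' -> 2
  'big' -> 1
  'to' -> 2

Encoded: [3, 0, 1, 1, 2, 1, 2]


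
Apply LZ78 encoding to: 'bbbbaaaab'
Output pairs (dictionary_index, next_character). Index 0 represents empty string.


LZ78 encoding steps:
Dictionary: {0: ''}
Step 1: w='' (idx 0), next='b' -> output (0, 'b'), add 'b' as idx 1
Step 2: w='b' (idx 1), next='b' -> output (1, 'b'), add 'bb' as idx 2
Step 3: w='b' (idx 1), next='a' -> output (1, 'a'), add 'ba' as idx 3
Step 4: w='' (idx 0), next='a' -> output (0, 'a'), add 'a' as idx 4
Step 5: w='a' (idx 4), next='a' -> output (4, 'a'), add 'aa' as idx 5
Step 6: w='b' (idx 1), end of input -> output (1, '')


Encoded: [(0, 'b'), (1, 'b'), (1, 'a'), (0, 'a'), (4, 'a'), (1, '')]


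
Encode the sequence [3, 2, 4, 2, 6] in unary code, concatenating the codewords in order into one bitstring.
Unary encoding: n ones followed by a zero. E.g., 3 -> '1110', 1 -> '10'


Encode each number as n ones followed by a terminating 0:
  3 -> 1110 (4 bits)
  2 -> 110 (3 bits)
  4 -> 11110 (5 bits)
  2 -> 110 (3 bits)
  6 -> 1111110 (7 bits)
Total length = 4 + 3 + 5 + 3 + 7 = 22 bits.

Unary([3, 2, 4, 2, 6]) = 1110110111101101111110 (22 bits)


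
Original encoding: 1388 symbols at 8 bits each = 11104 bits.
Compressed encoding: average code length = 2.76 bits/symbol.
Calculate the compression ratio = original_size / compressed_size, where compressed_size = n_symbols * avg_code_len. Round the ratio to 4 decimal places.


original_size = n_symbols * orig_bits = 1388 * 8 = 11104 bits
compressed_size = n_symbols * avg_code_len = 1388 * 2.76 = 3830.88 bits
ratio = original_size / compressed_size = 11104 / 3830.88 = 2.8986

Compression ratio = 2.8986


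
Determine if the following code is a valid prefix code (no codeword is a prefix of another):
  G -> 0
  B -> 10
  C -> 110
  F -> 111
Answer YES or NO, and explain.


Checking each pair (does one codeword prefix another?):
  G='0' vs B='10': no prefix
  G='0' vs C='110': no prefix
  G='0' vs F='111': no prefix
  B='10' vs G='0': no prefix
  B='10' vs C='110': no prefix
  B='10' vs F='111': no prefix
  C='110' vs G='0': no prefix
  C='110' vs B='10': no prefix
  C='110' vs F='111': no prefix
  F='111' vs G='0': no prefix
  F='111' vs B='10': no prefix
  F='111' vs C='110': no prefix
No violation found over all pairs.

YES -- this is a valid prefix code. No codeword is a prefix of any other codeword.


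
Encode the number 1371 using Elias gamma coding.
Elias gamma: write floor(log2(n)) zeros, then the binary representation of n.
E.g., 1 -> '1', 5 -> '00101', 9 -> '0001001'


num_bits = floor(log2(1371)) + 1 = 11
leading_zeros = num_bits - 1 = 10
binary(1371) = 10101011011

Elias gamma(1371) = '0000000000' + '10101011011' = 000000000010101011011 (21 bits)


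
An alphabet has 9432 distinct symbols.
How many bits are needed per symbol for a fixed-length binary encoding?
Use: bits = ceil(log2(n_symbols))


log2(9432) = 13.2033
Bracket: 2^13 = 8192 < 9432 <= 2^14 = 16384
So ceil(log2(9432)) = 14

bits = ceil(log2(9432)) = ceil(13.2033) = 14 bits


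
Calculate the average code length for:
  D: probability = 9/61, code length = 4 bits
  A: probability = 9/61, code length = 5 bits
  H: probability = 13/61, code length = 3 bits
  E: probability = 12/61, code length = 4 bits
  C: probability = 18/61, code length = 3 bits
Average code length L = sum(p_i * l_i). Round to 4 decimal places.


Weighted contributions p_i * l_i:
  D: (9/61) * 4 = 36/61
  A: (9/61) * 5 = 45/61
  H: (13/61) * 3 = 39/61
  E: (12/61) * 4 = 48/61
  C: (18/61) * 3 = 54/61
Sum = (36 + 45 + 39 + 48 + 54)/61 = 222/61

L = 222/61 = 3.6393 bits/symbol


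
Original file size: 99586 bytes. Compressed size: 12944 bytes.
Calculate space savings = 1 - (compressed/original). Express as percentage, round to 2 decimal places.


ratio = compressed/original = 12944/99586 = 0.129978
savings = 1 - ratio = 1 - 0.129978 = 0.870022
as a percentage: 0.870022 * 100 = 87.0%

Space savings = 1 - 12944/99586 = 87.0%


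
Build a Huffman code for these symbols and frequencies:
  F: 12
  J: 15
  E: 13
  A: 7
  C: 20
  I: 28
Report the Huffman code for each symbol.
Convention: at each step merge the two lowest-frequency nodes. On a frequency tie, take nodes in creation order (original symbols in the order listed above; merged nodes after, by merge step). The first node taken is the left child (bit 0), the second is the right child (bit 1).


Huffman tree construction:
Step 1: Merge A(7) + F(12) = 19
Step 2: Merge E(13) + J(15) = 28
Step 3: Merge (A+F)(19) + C(20) = 39
Step 4: Merge I(28) + (E+J)(28) = 56
Step 5: Merge ((A+F)+C)(39) + (I+(E+J))(56) = 95
Read each symbol's code off the tree from the root (left child = 0, right child = 1).

Codes:
  F: 001 (length 3)
  J: 111 (length 3)
  E: 110 (length 3)
  A: 000 (length 3)
  C: 01 (length 2)
  I: 10 (length 2)
Average code length: 237/95 = 2.4947 bits/symbol


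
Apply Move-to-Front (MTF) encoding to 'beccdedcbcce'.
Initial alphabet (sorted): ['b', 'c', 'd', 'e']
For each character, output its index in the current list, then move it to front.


MTF encoding:
'b': index 0 in ['b', 'c', 'd', 'e'] -> ['b', 'c', 'd', 'e']
'e': index 3 in ['b', 'c', 'd', 'e'] -> ['e', 'b', 'c', 'd']
'c': index 2 in ['e', 'b', 'c', 'd'] -> ['c', 'e', 'b', 'd']
'c': index 0 in ['c', 'e', 'b', 'd'] -> ['c', 'e', 'b', 'd']
'd': index 3 in ['c', 'e', 'b', 'd'] -> ['d', 'c', 'e', 'b']
'e': index 2 in ['d', 'c', 'e', 'b'] -> ['e', 'd', 'c', 'b']
'd': index 1 in ['e', 'd', 'c', 'b'] -> ['d', 'e', 'c', 'b']
'c': index 2 in ['d', 'e', 'c', 'b'] -> ['c', 'd', 'e', 'b']
'b': index 3 in ['c', 'd', 'e', 'b'] -> ['b', 'c', 'd', 'e']
'c': index 1 in ['b', 'c', 'd', 'e'] -> ['c', 'b', 'd', 'e']
'c': index 0 in ['c', 'b', 'd', 'e'] -> ['c', 'b', 'd', 'e']
'e': index 3 in ['c', 'b', 'd', 'e'] -> ['e', 'c', 'b', 'd']


Output: [0, 3, 2, 0, 3, 2, 1, 2, 3, 1, 0, 3]


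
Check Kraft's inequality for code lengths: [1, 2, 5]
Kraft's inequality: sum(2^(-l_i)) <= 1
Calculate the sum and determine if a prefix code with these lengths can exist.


Sum = 2^(-1) + 2^(-2) + 2^(-5)
    = 0.5 + 0.25 + 0.03125
    = 25/32 = 0.78125
Since 0.78125 <= 1, Kraft's inequality IS satisfied.
A prefix code with these lengths CAN exist.

Kraft sum = 0.78125. Satisfied.


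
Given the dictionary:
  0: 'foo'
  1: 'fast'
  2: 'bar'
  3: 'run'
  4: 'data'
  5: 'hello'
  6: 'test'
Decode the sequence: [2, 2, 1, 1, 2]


Look up each index in the dictionary:
  2 -> 'bar'
  2 -> 'bar'
  1 -> 'fast'
  1 -> 'fast'
  2 -> 'bar'

Decoded: "bar bar fast fast bar"


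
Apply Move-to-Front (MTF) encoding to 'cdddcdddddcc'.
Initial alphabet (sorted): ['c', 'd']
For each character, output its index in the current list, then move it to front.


MTF encoding:
'c': index 0 in ['c', 'd'] -> ['c', 'd']
'd': index 1 in ['c', 'd'] -> ['d', 'c']
'd': index 0 in ['d', 'c'] -> ['d', 'c']
'd': index 0 in ['d', 'c'] -> ['d', 'c']
'c': index 1 in ['d', 'c'] -> ['c', 'd']
'd': index 1 in ['c', 'd'] -> ['d', 'c']
'd': index 0 in ['d', 'c'] -> ['d', 'c']
'd': index 0 in ['d', 'c'] -> ['d', 'c']
'd': index 0 in ['d', 'c'] -> ['d', 'c']
'd': index 0 in ['d', 'c'] -> ['d', 'c']
'c': index 1 in ['d', 'c'] -> ['c', 'd']
'c': index 0 in ['c', 'd'] -> ['c', 'd']


Output: [0, 1, 0, 0, 1, 1, 0, 0, 0, 0, 1, 0]


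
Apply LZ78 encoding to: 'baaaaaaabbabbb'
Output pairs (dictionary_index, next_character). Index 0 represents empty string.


LZ78 encoding steps:
Dictionary: {0: ''}
Step 1: w='' (idx 0), next='b' -> output (0, 'b'), add 'b' as idx 1
Step 2: w='' (idx 0), next='a' -> output (0, 'a'), add 'a' as idx 2
Step 3: w='a' (idx 2), next='a' -> output (2, 'a'), add 'aa' as idx 3
Step 4: w='aa' (idx 3), next='a' -> output (3, 'a'), add 'aaa' as idx 4
Step 5: w='a' (idx 2), next='b' -> output (2, 'b'), add 'ab' as idx 5
Step 6: w='b' (idx 1), next='a' -> output (1, 'a'), add 'ba' as idx 6
Step 7: w='b' (idx 1), next='b' -> output (1, 'b'), add 'bb' as idx 7
Step 8: w='b' (idx 1), end of input -> output (1, '')


Encoded: [(0, 'b'), (0, 'a'), (2, 'a'), (3, 'a'), (2, 'b'), (1, 'a'), (1, 'b'), (1, '')]


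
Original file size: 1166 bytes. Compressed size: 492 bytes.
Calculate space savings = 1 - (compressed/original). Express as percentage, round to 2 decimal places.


ratio = compressed/original = 492/1166 = 0.421955
savings = 1 - ratio = 1 - 0.421955 = 0.578045
as a percentage: 0.578045 * 100 = 57.8%

Space savings = 1 - 492/1166 = 57.8%


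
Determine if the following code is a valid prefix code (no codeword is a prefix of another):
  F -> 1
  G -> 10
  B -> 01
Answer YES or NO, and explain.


Checking each pair (does one codeword prefix another?):
  F='1' vs G='10': prefix -- VIOLATION

NO -- this is NOT a valid prefix code. F (1) is a prefix of G (10).


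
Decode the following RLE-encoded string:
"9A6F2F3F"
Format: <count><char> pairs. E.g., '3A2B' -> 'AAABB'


Expanding each <count><char> pair:
  9A -> 'AAAAAAAAA'
  6F -> 'FFFFFF'
  2F -> 'FF'
  3F -> 'FFF'

Decoded = AAAAAAAAAFFFFFFFFFFF


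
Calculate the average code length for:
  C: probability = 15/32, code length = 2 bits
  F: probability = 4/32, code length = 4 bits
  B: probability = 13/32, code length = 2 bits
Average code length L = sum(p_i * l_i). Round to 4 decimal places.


Weighted contributions p_i * l_i:
  C: (15/32) * 2 = 30/32
  F: (4/32) * 4 = 16/32
  B: (13/32) * 2 = 26/32
Sum = (30 + 16 + 26)/32 = 72/32

L = 72/32 = 2.2500 bits/symbol


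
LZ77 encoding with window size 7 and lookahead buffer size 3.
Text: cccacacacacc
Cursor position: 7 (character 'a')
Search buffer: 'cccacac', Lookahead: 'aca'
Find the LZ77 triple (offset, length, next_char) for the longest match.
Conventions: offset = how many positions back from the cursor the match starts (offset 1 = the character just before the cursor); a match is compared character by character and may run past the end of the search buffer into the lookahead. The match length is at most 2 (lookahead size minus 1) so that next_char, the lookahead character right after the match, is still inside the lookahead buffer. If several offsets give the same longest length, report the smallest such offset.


Try each offset into the search buffer:
  offset=1 (pos 6, char 'c'): match length 0
  offset=2 (pos 5, char 'a'): match length 2
  offset=3 (pos 4, char 'c'): match length 0
  offset=4 (pos 3, char 'a'): match length 2
  offset=5 (pos 2, char 'c'): match length 0
  offset=6 (pos 1, char 'c'): match length 0
  offset=7 (pos 0, char 'c'): match length 0
Longest match has length 2, found at offsets 2, 4; take the smallest, offset 2.
next_char = character at position 7 + 2 = 9 -> 'a'

Best match: offset=2, length=2 (matching 'ac' starting at position 5)
LZ77 triple: (2, 2, 'a')


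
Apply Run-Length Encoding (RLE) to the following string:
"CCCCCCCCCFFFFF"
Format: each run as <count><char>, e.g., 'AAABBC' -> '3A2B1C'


Scanning runs left to right:
  i=0: run of 'C' x 9 -> '9C'
  i=9: run of 'F' x 5 -> '5F'

RLE = 9C5F


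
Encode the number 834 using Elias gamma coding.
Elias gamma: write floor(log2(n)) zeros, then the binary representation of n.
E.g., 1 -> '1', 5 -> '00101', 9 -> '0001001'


num_bits = floor(log2(834)) + 1 = 10
leading_zeros = num_bits - 1 = 9
binary(834) = 1101000010

Elias gamma(834) = '000000000' + '1101000010' = 0000000001101000010 (19 bits)


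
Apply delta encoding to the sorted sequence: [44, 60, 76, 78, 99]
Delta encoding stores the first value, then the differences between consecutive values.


First value: 44
Deltas:
  60 - 44 = 16
  76 - 60 = 16
  78 - 76 = 2
  99 - 78 = 21


Delta encoded: [44, 16, 16, 2, 21]


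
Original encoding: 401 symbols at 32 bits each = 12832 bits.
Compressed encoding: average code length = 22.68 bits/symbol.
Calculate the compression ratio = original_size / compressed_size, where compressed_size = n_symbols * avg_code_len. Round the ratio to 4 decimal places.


original_size = n_symbols * orig_bits = 401 * 32 = 12832 bits
compressed_size = n_symbols * avg_code_len = 401 * 22.68 = 9094.68 bits
ratio = original_size / compressed_size = 12832 / 9094.68 = 1.4109

Compression ratio = 1.4109


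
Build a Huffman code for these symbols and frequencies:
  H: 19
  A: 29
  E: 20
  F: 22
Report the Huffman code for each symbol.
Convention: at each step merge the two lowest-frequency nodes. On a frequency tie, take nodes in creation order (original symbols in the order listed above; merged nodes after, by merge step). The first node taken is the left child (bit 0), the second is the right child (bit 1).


Huffman tree construction:
Step 1: Merge H(19) + E(20) = 39
Step 2: Merge F(22) + A(29) = 51
Step 3: Merge (H+E)(39) + (F+A)(51) = 90
Read each symbol's code off the tree from the root (left child = 0, right child = 1).

Codes:
  H: 00 (length 2)
  A: 11 (length 2)
  E: 01 (length 2)
  F: 10 (length 2)
Average code length: 180/90 = 2.0000 bits/symbol


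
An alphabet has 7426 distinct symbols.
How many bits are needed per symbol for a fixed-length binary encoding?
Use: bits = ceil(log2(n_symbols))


log2(7426) = 12.8584
Bracket: 2^12 = 4096 < 7426 <= 2^13 = 8192
So ceil(log2(7426)) = 13

bits = ceil(log2(7426)) = ceil(12.8584) = 13 bits


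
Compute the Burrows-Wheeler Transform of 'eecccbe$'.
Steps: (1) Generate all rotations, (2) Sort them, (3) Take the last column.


Rotations (sorted):
  0: $eecccbe -> last char: e
  1: be$eeccc -> last char: c
  2: cbe$eecc -> last char: c
  3: ccbe$eec -> last char: c
  4: cccbe$ee -> last char: e
  5: e$eecccb -> last char: b
  6: ecccbe$e -> last char: e
  7: eecccbe$ -> last char: $


BWT = ecccebe$


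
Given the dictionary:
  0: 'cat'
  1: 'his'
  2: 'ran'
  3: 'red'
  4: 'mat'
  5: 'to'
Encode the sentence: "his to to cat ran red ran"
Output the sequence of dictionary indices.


Look up each word in the dictionary:
  'his' -> 1
  'to' -> 5
  'to' -> 5
  'cat' -> 0
  'ran' -> 2
  'red' -> 3
  'ran' -> 2

Encoded: [1, 5, 5, 0, 2, 3, 2]


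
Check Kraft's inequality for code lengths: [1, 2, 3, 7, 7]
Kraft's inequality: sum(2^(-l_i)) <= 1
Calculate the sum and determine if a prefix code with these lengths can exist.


Sum = 2^(-1) + 2^(-2) + 2^(-3) + 2^(-7) + 2^(-7)
    = 0.5 + 0.25 + 0.125 + 0.0078125 + 0.0078125
    = 114/128 = 0.890625
Since 0.890625 <= 1, Kraft's inequality IS satisfied.
A prefix code with these lengths CAN exist.

Kraft sum = 0.890625. Satisfied.


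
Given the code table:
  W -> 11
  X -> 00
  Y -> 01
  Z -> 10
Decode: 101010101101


Decoding:
10 -> Z
10 -> Z
10 -> Z
10 -> Z
11 -> W
01 -> Y


Result: ZZZZWY


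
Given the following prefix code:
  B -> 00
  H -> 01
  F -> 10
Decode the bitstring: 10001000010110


Decoding step by step:
Bits 10 -> F
Bits 00 -> B
Bits 10 -> F
Bits 00 -> B
Bits 01 -> H
Bits 01 -> H
Bits 10 -> F


Decoded message: FBFBHHF


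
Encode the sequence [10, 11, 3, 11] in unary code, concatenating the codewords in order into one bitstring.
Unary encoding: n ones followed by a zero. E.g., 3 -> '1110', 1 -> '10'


Encode each number as n ones followed by a terminating 0:
  10 -> 11111111110 (11 bits)
  11 -> 111111111110 (12 bits)
  3 -> 1110 (4 bits)
  11 -> 111111111110 (12 bits)
Total length = 11 + 12 + 4 + 12 = 39 bits.

Unary([10, 11, 3, 11]) = 111111111101111111111101110111111111110 (39 bits)


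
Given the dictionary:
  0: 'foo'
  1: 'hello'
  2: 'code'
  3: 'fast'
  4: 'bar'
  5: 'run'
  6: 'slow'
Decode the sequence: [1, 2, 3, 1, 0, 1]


Look up each index in the dictionary:
  1 -> 'hello'
  2 -> 'code'
  3 -> 'fast'
  1 -> 'hello'
  0 -> 'foo'
  1 -> 'hello'

Decoded: "hello code fast hello foo hello"


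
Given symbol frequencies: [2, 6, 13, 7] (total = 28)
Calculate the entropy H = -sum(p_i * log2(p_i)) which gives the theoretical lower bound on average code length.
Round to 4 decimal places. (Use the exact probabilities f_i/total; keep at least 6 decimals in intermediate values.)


Per-symbol terms -p_i * log2(p_i) with p_i = f_i/28:
  p = 2/28 = 0.071429: log2(p) = -3.807355, -p*log2(p) = 0.271954
  p = 6/28 = 0.214286: log2(p) = -2.222392, -p*log2(p) = 0.476227
  p = 13/28 = 0.464286: log2(p) = -1.106915, -p*log2(p) = 0.513925
  p = 7/28 = 0.250000: log2(p) = -2.000000, -p*log2(p) = 0.500000
H = 0.271954 + 0.476227 + 0.513925 + 0.500000 = 1.762106

H = 1.7621 bits/symbol


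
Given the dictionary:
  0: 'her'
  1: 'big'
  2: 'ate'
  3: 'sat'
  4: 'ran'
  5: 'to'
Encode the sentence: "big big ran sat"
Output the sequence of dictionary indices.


Look up each word in the dictionary:
  'big' -> 1
  'big' -> 1
  'ran' -> 4
  'sat' -> 3

Encoded: [1, 1, 4, 3]


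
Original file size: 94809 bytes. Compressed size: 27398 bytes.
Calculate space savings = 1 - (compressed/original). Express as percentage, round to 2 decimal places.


ratio = compressed/original = 27398/94809 = 0.288981
savings = 1 - ratio = 1 - 0.288981 = 0.711019
as a percentage: 0.711019 * 100 = 71.1%

Space savings = 1 - 27398/94809 = 71.1%


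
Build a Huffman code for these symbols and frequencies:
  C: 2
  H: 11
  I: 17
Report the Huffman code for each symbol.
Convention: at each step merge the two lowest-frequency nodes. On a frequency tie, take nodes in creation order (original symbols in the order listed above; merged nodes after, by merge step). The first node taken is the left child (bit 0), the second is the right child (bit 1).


Huffman tree construction:
Step 1: Merge C(2) + H(11) = 13
Step 2: Merge (C+H)(13) + I(17) = 30
Read each symbol's code off the tree from the root (left child = 0, right child = 1).

Codes:
  C: 00 (length 2)
  H: 01 (length 2)
  I: 1 (length 1)
Average code length: 43/30 = 1.4333 bits/symbol


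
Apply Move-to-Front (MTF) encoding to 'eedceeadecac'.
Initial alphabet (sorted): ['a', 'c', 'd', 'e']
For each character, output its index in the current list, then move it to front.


MTF encoding:
'e': index 3 in ['a', 'c', 'd', 'e'] -> ['e', 'a', 'c', 'd']
'e': index 0 in ['e', 'a', 'c', 'd'] -> ['e', 'a', 'c', 'd']
'd': index 3 in ['e', 'a', 'c', 'd'] -> ['d', 'e', 'a', 'c']
'c': index 3 in ['d', 'e', 'a', 'c'] -> ['c', 'd', 'e', 'a']
'e': index 2 in ['c', 'd', 'e', 'a'] -> ['e', 'c', 'd', 'a']
'e': index 0 in ['e', 'c', 'd', 'a'] -> ['e', 'c', 'd', 'a']
'a': index 3 in ['e', 'c', 'd', 'a'] -> ['a', 'e', 'c', 'd']
'd': index 3 in ['a', 'e', 'c', 'd'] -> ['d', 'a', 'e', 'c']
'e': index 2 in ['d', 'a', 'e', 'c'] -> ['e', 'd', 'a', 'c']
'c': index 3 in ['e', 'd', 'a', 'c'] -> ['c', 'e', 'd', 'a']
'a': index 3 in ['c', 'e', 'd', 'a'] -> ['a', 'c', 'e', 'd']
'c': index 1 in ['a', 'c', 'e', 'd'] -> ['c', 'a', 'e', 'd']


Output: [3, 0, 3, 3, 2, 0, 3, 3, 2, 3, 3, 1]


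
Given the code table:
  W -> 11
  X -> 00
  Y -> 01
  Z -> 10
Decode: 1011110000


Decoding:
10 -> Z
11 -> W
11 -> W
00 -> X
00 -> X


Result: ZWWXX


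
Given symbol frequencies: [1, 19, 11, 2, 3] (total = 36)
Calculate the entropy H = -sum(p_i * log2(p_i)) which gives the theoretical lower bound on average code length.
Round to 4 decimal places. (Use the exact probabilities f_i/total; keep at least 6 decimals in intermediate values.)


Per-symbol terms -p_i * log2(p_i) with p_i = f_i/36:
  p = 1/36 = 0.027778: log2(p) = -5.169925, -p*log2(p) = 0.143609
  p = 19/36 = 0.527778: log2(p) = -0.921997, -p*log2(p) = 0.486610
  p = 11/36 = 0.305556: log2(p) = -1.710493, -p*log2(p) = 0.522651
  p = 2/36 = 0.055556: log2(p) = -4.169925, -p*log2(p) = 0.231663
  p = 3/36 = 0.083333: log2(p) = -3.584963, -p*log2(p) = 0.298747
H = 0.143609 + 0.486610 + 0.522651 + 0.231663 + 0.298747 = 1.683280

H = 1.6833 bits/symbol
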